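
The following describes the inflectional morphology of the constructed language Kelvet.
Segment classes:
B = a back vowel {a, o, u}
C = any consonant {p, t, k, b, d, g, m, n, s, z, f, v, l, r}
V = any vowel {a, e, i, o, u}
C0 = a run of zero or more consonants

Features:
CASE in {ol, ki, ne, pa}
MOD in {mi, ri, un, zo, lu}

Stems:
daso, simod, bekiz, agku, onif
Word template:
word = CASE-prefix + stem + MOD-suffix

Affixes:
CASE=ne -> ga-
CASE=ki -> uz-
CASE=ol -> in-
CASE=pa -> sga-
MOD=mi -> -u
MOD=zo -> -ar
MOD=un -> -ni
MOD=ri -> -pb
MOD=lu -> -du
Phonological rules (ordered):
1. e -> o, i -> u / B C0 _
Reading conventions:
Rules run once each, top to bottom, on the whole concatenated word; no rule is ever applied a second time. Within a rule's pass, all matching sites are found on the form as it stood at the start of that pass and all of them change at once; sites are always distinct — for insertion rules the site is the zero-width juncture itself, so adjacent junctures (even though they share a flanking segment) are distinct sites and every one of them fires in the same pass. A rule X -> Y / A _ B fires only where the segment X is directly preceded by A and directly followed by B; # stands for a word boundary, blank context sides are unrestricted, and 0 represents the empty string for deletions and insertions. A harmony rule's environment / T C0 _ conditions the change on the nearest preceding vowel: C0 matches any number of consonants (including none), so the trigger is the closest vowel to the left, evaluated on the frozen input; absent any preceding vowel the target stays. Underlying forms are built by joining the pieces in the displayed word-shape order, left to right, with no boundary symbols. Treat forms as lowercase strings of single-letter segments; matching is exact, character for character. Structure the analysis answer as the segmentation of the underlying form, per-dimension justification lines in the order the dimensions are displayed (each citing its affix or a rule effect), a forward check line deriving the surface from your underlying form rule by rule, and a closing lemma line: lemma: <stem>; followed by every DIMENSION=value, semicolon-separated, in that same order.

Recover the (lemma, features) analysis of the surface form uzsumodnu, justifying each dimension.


underlying: uz-simod-ni
CASE=ki - signalled by the affix uz-
MOD=un - signalled by the affix -ni
check: uzsimodni -> uzsumodnu
lemma: simod; CASE=ki; MOD=un


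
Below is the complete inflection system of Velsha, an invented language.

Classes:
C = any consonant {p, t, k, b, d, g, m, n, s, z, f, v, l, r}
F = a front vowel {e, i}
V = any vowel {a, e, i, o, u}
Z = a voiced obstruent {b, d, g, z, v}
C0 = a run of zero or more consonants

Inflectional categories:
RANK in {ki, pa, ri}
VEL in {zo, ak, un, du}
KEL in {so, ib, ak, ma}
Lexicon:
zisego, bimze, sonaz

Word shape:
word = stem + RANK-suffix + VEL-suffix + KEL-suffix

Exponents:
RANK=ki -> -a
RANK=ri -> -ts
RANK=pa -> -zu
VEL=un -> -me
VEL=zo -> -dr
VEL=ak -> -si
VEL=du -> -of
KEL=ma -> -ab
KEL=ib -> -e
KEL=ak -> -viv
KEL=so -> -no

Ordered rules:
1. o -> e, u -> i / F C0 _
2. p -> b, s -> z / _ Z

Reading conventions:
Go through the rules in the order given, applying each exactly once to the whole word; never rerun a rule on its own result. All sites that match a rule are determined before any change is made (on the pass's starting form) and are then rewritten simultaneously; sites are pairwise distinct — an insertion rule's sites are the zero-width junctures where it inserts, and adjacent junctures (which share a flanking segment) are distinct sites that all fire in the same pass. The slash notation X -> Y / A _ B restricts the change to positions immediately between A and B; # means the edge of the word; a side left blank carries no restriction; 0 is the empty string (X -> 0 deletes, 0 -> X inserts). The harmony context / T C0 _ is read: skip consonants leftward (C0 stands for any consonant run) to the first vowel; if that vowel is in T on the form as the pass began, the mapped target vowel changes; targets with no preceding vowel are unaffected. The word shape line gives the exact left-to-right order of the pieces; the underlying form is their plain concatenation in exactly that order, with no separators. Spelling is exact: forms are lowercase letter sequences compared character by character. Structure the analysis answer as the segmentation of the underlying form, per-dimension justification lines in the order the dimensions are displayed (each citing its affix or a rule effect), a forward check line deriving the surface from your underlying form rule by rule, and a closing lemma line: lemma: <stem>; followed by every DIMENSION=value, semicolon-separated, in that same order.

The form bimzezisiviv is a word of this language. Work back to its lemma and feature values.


underlying: bimze-zu-si-viv
RANK=pa - signalled by the affix -zu
VEL=ak - signalled by the affix -si
KEL=ak - signalled by the affix -viv
check: bimzezusiviv -> bimzezisiviv -> bimzezisiviv
lemma: bimze; RANK=pa; VEL=ak; KEL=ak


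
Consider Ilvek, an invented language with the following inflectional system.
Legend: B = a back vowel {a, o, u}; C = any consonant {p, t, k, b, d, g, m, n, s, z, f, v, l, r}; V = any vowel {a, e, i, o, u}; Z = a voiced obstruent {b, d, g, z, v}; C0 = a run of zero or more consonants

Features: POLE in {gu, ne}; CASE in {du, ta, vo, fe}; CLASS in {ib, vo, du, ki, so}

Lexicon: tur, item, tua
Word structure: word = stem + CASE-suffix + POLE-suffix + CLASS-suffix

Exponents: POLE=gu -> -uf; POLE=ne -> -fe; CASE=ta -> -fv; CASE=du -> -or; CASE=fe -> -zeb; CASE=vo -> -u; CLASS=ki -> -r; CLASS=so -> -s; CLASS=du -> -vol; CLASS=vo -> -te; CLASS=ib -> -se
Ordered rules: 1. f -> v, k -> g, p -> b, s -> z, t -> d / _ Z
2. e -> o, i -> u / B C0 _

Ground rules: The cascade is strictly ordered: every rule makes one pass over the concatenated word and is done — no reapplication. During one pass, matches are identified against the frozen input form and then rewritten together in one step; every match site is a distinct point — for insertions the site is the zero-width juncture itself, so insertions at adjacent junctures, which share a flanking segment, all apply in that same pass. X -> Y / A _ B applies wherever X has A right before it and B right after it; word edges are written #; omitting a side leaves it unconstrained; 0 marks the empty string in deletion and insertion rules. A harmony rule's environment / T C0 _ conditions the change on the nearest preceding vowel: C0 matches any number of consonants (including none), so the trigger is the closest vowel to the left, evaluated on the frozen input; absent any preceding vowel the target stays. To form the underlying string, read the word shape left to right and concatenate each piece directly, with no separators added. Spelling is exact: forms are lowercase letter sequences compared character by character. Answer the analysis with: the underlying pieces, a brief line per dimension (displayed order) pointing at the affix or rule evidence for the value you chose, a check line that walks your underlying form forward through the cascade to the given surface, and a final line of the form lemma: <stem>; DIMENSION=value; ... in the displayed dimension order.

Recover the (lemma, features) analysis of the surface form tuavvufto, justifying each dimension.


underlying: tua-fv-uf-te
POLE=gu - signalled by the affix -uf
CASE=ta - signalled by the affix -fv
CLASS=vo - signalled by the affix -te
check: tuafvufte -> tuavvufte -> tuavvufto
lemma: tua; POLE=gu; CASE=ta; CLASS=vo


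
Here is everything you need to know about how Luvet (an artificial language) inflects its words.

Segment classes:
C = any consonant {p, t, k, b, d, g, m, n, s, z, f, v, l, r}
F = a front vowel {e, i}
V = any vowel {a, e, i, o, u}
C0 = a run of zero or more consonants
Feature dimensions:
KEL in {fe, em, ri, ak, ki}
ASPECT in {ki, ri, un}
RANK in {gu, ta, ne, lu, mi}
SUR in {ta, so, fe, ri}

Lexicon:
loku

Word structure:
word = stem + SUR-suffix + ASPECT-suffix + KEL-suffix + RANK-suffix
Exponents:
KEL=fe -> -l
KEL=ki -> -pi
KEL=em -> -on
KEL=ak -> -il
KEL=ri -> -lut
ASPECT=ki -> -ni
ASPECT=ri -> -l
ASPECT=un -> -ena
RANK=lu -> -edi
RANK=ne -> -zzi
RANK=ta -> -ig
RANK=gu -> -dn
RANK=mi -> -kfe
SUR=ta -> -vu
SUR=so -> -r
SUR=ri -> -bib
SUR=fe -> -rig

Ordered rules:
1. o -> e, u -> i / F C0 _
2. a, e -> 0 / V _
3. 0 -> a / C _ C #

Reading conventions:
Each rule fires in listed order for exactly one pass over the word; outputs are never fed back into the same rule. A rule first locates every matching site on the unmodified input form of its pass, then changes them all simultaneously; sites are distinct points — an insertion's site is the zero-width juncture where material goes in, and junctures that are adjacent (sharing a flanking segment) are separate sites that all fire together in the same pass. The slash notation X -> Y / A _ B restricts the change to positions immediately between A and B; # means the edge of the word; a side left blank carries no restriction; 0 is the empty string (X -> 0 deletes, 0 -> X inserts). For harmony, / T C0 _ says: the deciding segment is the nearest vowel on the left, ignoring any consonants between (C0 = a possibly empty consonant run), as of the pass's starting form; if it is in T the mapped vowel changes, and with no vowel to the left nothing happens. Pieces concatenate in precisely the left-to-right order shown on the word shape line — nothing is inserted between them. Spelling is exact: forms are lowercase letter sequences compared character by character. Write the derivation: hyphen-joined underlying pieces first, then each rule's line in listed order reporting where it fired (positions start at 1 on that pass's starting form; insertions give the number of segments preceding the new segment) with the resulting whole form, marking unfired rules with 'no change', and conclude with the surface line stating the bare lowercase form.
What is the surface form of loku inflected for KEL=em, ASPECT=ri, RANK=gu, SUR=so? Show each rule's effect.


underlying: loku-r-l-on-dn
1. o -> e, u -> i / F C0 _: no change
2. a, e -> 0 / V _: no change
3. 0 -> a / C _ C #: inserts after position(s) 9: lokurlondan
surface: lokurlondan


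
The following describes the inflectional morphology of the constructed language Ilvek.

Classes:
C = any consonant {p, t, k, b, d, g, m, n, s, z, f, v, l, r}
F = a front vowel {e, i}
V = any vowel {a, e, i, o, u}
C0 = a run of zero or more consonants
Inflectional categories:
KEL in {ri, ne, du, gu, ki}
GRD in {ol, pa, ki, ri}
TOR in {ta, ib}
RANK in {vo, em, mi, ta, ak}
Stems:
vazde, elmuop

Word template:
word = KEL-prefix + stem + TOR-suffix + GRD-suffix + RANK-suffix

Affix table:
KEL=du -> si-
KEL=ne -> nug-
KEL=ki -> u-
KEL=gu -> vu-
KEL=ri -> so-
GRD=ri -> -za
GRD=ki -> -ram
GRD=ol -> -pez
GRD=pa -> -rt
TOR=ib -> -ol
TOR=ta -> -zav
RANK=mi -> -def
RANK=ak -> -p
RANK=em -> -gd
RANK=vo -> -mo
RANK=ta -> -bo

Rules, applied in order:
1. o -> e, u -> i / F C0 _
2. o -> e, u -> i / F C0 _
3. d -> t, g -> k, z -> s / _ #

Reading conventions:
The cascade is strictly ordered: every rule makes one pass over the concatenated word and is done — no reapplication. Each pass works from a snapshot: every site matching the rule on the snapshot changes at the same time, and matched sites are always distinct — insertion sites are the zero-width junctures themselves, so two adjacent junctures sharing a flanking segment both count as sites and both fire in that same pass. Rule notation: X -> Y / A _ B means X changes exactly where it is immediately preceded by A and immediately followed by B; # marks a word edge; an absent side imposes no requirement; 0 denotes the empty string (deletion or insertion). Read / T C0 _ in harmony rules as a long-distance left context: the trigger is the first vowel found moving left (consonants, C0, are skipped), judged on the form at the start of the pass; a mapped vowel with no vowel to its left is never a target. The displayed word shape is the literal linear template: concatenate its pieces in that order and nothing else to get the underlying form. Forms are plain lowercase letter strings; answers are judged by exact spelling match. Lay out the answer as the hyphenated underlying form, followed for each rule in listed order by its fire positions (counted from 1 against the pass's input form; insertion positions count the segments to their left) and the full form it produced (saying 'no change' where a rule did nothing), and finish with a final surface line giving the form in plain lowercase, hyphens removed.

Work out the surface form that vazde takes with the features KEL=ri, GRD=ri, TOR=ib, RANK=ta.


underlying: so-vazde-ol-za-bo
1. o -> e, u -> i / F C0 _: fires at position(s) 8: sovazdeelzabo
2. o -> e, u -> i / F C0 _: no change
3. d -> t, g -> k, z -> s / _ #: no change
surface: sovazdeelzabo


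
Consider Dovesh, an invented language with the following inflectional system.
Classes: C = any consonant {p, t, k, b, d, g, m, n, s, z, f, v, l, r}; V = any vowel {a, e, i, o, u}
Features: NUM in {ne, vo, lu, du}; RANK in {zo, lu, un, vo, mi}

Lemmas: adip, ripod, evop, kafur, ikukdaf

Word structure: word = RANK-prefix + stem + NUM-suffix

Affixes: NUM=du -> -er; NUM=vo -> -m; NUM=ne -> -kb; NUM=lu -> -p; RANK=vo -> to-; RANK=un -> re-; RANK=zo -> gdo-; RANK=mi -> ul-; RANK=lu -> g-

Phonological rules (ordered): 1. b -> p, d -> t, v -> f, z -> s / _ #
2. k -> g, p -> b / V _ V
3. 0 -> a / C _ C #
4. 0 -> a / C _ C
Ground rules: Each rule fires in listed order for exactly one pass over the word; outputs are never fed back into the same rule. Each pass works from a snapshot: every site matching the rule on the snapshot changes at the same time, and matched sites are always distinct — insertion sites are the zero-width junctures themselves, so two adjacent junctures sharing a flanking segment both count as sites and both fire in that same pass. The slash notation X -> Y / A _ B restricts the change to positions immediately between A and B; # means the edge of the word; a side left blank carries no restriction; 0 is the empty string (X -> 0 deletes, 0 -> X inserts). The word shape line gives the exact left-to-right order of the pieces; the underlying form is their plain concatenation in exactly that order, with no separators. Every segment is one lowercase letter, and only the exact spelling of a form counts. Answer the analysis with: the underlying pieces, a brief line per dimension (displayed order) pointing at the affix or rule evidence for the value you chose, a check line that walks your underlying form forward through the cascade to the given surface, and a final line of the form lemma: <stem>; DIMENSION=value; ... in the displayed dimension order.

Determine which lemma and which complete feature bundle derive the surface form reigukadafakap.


underlying: re-ikukdaf-kb
NUM=ne - signalled by the affix -kb
RANK=un - signalled by the affix re-
check: reikukdafkb -> reikukdafkp -> reigukdafkp -> reigukdafkap -> reigukadafakap
lemma: ikukdaf; NUM=ne; RANK=un


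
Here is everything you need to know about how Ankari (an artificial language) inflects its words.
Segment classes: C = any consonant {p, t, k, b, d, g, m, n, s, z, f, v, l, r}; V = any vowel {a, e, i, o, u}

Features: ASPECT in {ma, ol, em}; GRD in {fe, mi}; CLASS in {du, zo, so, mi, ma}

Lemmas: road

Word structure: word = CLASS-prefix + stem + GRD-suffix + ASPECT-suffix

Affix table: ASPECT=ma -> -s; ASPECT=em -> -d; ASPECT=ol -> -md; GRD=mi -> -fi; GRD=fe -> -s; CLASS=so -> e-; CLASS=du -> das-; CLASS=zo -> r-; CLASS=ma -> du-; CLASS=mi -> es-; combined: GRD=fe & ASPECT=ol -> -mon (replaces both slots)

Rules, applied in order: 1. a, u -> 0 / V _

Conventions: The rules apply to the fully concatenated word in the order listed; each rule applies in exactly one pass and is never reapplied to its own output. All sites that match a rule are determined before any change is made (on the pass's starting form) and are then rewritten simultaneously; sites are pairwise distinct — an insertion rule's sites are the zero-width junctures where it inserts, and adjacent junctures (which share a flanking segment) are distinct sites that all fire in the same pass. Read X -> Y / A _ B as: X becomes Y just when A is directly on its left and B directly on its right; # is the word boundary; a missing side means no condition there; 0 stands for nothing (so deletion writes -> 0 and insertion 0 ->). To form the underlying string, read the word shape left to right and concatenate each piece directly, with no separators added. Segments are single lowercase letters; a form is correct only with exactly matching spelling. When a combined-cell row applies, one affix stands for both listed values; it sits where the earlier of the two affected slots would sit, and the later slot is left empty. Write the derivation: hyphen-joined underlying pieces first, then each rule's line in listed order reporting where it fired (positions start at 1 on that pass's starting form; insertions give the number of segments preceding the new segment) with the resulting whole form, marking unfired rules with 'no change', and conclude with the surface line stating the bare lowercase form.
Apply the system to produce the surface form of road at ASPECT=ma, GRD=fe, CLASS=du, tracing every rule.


underlying: das-road-s-s
1. a, u -> 0 / V _: fires at position(s) 6: dasrodss
surface: dasrodss


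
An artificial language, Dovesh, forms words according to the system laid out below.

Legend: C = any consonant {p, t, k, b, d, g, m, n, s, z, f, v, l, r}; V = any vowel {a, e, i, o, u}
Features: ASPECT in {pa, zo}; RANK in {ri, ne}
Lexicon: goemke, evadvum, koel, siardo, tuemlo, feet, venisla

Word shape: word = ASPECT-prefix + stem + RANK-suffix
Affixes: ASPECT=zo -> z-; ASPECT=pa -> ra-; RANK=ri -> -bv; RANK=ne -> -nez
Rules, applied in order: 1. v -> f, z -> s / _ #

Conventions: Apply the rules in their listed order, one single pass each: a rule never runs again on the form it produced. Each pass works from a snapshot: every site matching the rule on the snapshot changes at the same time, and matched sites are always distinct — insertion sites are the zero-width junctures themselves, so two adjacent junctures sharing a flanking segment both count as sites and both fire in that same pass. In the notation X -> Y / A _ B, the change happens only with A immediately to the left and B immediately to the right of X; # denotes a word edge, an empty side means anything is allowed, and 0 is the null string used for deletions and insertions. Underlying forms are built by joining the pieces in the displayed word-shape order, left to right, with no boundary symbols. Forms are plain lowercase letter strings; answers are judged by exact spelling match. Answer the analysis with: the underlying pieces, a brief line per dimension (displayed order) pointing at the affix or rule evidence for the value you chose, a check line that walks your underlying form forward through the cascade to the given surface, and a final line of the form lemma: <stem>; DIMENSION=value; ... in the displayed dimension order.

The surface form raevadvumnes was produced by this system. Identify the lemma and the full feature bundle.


underlying: ra-evadvum-nez
ASPECT=pa - signalled by the affix ra-
RANK=ne - signalled by the affix -nez
check: raevadvumnez -> raevadvumnes
lemma: evadvum; ASPECT=pa; RANK=ne


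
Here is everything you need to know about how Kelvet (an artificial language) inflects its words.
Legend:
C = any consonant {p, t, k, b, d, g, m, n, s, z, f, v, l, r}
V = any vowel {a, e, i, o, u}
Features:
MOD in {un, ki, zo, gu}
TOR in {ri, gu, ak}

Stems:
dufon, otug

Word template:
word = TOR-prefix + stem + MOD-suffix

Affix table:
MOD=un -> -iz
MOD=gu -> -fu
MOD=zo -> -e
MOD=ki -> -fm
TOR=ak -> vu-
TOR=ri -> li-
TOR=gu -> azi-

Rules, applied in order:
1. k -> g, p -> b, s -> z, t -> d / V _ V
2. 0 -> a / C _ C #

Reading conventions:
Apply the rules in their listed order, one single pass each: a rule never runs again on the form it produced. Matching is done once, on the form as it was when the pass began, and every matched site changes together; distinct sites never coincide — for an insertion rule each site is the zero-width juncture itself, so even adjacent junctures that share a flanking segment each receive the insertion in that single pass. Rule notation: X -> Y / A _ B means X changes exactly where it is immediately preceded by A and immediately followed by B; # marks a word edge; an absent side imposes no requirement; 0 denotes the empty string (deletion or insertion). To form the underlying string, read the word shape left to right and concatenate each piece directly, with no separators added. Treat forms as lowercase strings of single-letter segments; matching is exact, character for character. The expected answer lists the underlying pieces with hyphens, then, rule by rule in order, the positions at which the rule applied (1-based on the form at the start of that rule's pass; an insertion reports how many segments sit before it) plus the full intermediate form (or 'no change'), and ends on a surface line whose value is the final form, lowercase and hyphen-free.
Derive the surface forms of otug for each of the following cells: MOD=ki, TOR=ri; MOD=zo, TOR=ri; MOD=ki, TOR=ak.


cell MOD=ki, TOR=ri:
underlying: li-otug-fm
1. k -> g, p -> b, s -> z, t -> d / V _ V: fires at position(s) 4: liodugfm
2. 0 -> a / C _ C #: inserts after position(s) 7: liodugfam
surface: liodugfam

cell MOD=zo, TOR=ri:
underlying: li-otug-e
1. k -> g, p -> b, s -> z, t -> d / V _ V: fires at position(s) 4: lioduge
2. 0 -> a / C _ C #: no change
surface: lioduge

cell MOD=ki, TOR=ak:
underlying: vu-otug-fm
1. k -> g, p -> b, s -> z, t -> d / V _ V: fires at position(s) 4: vuodugfm
2. 0 -> a / C _ C #: inserts after position(s) 7: vuodugfam
surface: vuodugfam


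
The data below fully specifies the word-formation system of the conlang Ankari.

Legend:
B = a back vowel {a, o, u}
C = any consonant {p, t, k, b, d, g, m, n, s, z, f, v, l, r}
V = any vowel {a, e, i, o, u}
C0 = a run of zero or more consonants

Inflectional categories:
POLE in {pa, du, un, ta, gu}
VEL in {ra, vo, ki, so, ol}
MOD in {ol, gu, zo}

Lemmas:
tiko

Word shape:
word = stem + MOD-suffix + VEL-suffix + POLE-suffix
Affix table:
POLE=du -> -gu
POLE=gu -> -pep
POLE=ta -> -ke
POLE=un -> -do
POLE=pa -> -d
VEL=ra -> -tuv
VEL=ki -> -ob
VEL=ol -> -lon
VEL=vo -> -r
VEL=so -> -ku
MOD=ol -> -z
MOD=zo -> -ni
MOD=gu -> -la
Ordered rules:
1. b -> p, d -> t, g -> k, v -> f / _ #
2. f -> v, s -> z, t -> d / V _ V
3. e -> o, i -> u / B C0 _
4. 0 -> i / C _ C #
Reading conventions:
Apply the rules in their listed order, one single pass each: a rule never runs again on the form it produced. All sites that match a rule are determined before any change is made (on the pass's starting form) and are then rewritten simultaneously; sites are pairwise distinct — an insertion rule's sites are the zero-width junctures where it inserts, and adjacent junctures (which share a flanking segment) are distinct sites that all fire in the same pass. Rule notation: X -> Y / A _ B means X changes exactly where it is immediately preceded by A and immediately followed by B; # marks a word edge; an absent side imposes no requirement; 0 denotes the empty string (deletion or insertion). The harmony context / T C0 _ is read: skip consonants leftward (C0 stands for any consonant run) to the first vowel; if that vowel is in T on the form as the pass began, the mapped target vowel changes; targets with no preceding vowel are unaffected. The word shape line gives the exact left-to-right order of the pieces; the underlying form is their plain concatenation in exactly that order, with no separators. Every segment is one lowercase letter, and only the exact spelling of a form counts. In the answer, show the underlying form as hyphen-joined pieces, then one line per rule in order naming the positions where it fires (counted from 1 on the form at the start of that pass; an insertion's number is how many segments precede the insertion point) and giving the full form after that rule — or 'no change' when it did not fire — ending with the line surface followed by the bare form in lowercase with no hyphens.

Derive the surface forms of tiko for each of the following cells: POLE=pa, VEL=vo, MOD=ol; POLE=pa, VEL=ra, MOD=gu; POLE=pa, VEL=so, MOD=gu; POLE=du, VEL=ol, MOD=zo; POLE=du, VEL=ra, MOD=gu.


cell POLE=pa, VEL=vo, MOD=ol:
underlying: tiko-z-r-d
1. b -> p, d -> t, g -> k, v -> f / _ #: fires at position(s) 7: tikozrt
2. f -> v, s -> z, t -> d / V _ V: no change
3. e -> o, i -> u / B C0 _: no change
4. 0 -> i / C _ C #: inserts after position(s) 6: tikozrit
surface: tikozrit

cell POLE=pa, VEL=ra, MOD=gu:
underlying: tiko-la-tuv-d
1. b -> p, d -> t, g -> k, v -> f / _ #: fires at position(s) 10: tikolatuvt
2. f -> v, s -> z, t -> d / V _ V: fires at position(s) 7: tikoladuvt
3. e -> o, i -> u / B C0 _: no change
4. 0 -> i / C _ C #: inserts after position(s) 9: tikoladuvit
surface: tikoladuvit

cell POLE=pa, VEL=so, MOD=gu:
underlying: tiko-la-ku-d
1. b -> p, d -> t, g -> k, v -> f / _ #: fires at position(s) 9: tikolakut
2. f -> v, s -> z, t -> d / V _ V: no change
3. e -> o, i -> u / B C0 _: no change
4. 0 -> i / C _ C #: no change
surface: tikolakut

cell POLE=du, VEL=ol, MOD=zo:
underlying: tiko-ni-lon-gu
1. b -> p, d -> t, g -> k, v -> f / _ #: no change
2. f -> v, s -> z, t -> d / V _ V: no change
3. e -> o, i -> u / B C0 _: fires at position(s) 6: tikonulongu
4. 0 -> i / C _ C #: no change
surface: tikonulongu

cell POLE=du, VEL=ra, MOD=gu:
underlying: tiko-la-tuv-gu
1. b -> p, d -> t, g -> k, v -> f / _ #: no change
2. f -> v, s -> z, t -> d / V _ V: fires at position(s) 7: tikoladuvgu
3. e -> o, i -> u / B C0 _: no change
4. 0 -> i / C _ C #: no change
surface: tikoladuvgu


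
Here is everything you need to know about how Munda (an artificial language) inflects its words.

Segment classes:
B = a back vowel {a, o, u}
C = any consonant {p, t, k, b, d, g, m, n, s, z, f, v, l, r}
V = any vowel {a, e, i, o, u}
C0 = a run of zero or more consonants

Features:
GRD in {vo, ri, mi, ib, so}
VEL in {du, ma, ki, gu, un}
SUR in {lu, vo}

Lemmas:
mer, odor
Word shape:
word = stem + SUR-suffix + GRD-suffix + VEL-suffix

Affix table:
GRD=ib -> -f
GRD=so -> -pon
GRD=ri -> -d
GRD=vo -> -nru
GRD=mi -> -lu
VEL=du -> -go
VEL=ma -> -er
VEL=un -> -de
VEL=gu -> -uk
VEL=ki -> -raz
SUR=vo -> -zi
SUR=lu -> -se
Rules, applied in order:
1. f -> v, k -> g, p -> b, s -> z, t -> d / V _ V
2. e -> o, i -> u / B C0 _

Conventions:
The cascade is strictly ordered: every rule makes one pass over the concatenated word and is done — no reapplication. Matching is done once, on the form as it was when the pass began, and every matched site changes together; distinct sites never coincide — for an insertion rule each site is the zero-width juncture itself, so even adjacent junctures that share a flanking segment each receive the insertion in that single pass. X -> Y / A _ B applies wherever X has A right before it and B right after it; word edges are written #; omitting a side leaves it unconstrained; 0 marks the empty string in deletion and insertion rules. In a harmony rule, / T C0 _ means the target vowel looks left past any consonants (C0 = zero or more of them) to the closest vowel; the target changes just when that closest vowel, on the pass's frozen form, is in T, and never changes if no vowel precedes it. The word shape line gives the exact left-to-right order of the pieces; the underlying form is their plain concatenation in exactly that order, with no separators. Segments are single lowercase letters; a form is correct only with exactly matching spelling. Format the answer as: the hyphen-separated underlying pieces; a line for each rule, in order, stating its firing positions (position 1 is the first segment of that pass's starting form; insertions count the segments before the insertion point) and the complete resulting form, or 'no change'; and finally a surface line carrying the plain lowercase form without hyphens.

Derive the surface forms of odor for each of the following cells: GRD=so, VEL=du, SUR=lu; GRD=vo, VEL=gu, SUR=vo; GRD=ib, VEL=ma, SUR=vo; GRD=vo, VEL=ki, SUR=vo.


cell GRD=so, VEL=du, SUR=lu:
underlying: odor-se-pon-go
1. f -> v, k -> g, p -> b, s -> z, t -> d / V _ V: fires at position(s) 7: odorsebongo
2. e -> o, i -> u / B C0 _: fires at position(s) 6: odorsobongo
surface: odorsobongo

cell GRD=vo, VEL=gu, SUR=vo:
underlying: odor-zi-nru-uk
1. f -> v, k -> g, p -> b, s -> z, t -> d / V _ V: no change
2. e -> o, i -> u / B C0 _: fires at position(s) 6: odorzunruuk
surface: odorzunruuk

cell GRD=ib, VEL=ma, SUR=vo:
underlying: odor-zi-f-er
1. f -> v, k -> g, p -> b, s -> z, t -> d / V _ V: fires at position(s) 7: odorziver
2. e -> o, i -> u / B C0 _: fires at position(s) 6: odorzuver
surface: odorzuver

cell GRD=vo, VEL=ki, SUR=vo:
underlying: odor-zi-nru-raz
1. f -> v, k -> g, p -> b, s -> z, t -> d / V _ V: no change
2. e -> o, i -> u / B C0 _: fires at position(s) 6: odorzunruraz
surface: odorzunruraz


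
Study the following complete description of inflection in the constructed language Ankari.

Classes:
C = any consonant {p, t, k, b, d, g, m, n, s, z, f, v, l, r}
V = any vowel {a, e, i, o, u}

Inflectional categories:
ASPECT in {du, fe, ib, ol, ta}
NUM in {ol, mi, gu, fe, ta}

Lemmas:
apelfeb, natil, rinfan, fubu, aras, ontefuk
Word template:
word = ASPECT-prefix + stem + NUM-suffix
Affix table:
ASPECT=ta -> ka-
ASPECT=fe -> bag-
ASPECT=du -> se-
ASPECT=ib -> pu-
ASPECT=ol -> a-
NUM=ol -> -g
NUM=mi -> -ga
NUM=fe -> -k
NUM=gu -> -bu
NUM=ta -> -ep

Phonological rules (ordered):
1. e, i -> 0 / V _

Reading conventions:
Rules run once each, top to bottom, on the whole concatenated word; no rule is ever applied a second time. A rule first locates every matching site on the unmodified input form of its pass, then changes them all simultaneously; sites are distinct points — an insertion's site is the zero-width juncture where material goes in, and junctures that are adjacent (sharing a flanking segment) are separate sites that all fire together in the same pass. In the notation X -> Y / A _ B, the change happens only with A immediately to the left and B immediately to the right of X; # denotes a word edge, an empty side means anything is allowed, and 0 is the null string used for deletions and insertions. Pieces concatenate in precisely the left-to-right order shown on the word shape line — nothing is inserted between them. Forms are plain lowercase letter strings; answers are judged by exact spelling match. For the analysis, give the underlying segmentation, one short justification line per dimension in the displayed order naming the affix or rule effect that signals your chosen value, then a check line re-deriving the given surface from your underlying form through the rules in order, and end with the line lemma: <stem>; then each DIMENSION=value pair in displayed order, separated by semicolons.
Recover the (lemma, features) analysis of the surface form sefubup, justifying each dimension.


underlying: se-fubu-ep
ASPECT=du - signalled by the affix se-
NUM=ta - signalled by the affix -ep
check: sefubuep -> sefubup
lemma: fubu; ASPECT=du; NUM=ta


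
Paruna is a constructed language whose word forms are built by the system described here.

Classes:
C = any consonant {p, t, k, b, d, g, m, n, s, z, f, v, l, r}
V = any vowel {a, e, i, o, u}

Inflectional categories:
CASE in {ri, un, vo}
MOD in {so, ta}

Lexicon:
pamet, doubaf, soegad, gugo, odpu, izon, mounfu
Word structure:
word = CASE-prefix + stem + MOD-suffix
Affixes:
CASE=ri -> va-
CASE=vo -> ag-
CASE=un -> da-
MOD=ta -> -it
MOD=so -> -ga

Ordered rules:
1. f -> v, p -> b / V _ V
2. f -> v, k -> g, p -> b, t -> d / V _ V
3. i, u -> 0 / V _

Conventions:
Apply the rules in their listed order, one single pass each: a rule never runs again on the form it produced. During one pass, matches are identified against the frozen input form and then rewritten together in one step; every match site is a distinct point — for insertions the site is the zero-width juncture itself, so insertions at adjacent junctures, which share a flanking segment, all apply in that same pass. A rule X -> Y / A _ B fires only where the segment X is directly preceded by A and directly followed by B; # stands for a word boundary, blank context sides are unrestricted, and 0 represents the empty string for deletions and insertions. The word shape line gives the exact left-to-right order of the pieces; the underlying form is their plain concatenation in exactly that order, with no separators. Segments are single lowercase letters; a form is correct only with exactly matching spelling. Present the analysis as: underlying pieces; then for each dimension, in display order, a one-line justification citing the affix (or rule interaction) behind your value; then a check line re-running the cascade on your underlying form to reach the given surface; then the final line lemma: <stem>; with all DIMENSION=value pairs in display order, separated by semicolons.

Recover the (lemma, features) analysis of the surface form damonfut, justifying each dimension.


underlying: da-mounfu-it
CASE=un - signalled by the affix da-
MOD=ta - signalled by the affix -it
check: damounfuit -> damounfuit -> damounfuit -> damonfut
lemma: mounfu; CASE=un; MOD=ta


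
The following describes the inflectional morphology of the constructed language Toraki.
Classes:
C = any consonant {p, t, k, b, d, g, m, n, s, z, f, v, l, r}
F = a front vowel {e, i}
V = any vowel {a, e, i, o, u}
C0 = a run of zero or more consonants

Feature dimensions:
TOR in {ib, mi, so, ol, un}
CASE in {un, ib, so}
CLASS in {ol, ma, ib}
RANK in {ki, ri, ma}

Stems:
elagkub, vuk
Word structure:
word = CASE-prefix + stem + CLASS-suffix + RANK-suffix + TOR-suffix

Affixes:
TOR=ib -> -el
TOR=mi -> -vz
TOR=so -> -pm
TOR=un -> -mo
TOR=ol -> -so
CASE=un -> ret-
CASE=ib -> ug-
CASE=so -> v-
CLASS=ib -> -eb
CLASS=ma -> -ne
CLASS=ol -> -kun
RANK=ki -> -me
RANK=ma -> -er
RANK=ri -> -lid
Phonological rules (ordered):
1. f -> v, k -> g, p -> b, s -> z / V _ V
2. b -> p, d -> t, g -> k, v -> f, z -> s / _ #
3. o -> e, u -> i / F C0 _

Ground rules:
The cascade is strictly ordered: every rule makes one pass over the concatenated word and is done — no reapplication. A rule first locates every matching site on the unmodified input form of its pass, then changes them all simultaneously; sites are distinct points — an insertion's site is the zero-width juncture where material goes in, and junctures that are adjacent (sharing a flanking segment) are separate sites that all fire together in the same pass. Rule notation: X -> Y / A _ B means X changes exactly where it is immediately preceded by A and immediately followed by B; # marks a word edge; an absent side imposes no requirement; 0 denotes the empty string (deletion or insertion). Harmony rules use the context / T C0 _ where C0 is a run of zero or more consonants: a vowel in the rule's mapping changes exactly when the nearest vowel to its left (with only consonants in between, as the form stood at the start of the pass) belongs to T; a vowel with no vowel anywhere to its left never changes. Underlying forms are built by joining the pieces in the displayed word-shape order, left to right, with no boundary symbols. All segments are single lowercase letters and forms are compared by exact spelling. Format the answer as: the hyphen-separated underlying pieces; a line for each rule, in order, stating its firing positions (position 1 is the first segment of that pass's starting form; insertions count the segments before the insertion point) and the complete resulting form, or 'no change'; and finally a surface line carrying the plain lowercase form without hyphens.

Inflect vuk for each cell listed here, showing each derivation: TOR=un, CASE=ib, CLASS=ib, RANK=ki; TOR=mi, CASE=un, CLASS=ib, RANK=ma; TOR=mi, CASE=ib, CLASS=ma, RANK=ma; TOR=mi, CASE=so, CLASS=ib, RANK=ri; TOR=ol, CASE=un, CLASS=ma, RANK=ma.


cell TOR=un, CASE=ib, CLASS=ib, RANK=ki:
underlying: ug-vuk-eb-me-mo
1. f -> v, k -> g, p -> b, s -> z / V _ V: fires at position(s) 5: ugvugebmemo
2. b -> p, d -> t, g -> k, v -> f, z -> s / _ #: no change
3. o -> e, u -> i / F C0 _: fires at position(s) 11: ugvugebmeme
surface: ugvugebmeme

cell TOR=mi, CASE=un, CLASS=ib, RANK=ma:
underlying: ret-vuk-eb-er-vz
1. f -> v, k -> g, p -> b, s -> z / V _ V: fires at position(s) 6: retvugebervz
2. b -> p, d -> t, g -> k, v -> f, z -> s / _ #: fires at position(s) 12: retvugebervs
3. o -> e, u -> i / F C0 _: fires at position(s) 5: retvigebervs
surface: retvigebervs

cell TOR=mi, CASE=ib, CLASS=ma, RANK=ma:
underlying: ug-vuk-ne-er-vz
1. f -> v, k -> g, p -> b, s -> z / V _ V: no change
2. b -> p, d -> t, g -> k, v -> f, z -> s / _ #: fires at position(s) 11: ugvukneervs
3. o -> e, u -> i / F C0 _: no change
surface: ugvukneervs

cell TOR=mi, CASE=so, CLASS=ib, RANK=ri:
underlying: v-vuk-eb-lid-vz
1. f -> v, k -> g, p -> b, s -> z / V _ V: fires at position(s) 4: vvugeblidvz
2. b -> p, d -> t, g -> k, v -> f, z -> s / _ #: fires at position(s) 11: vvugeblidvs
3. o -> e, u -> i / F C0 _: no change
surface: vvugeblidvs

cell TOR=ol, CASE=un, CLASS=ma, RANK=ma:
underlying: ret-vuk-ne-er-so
1. f -> v, k -> g, p -> b, s -> z / V _ V: no change
2. b -> p, d -> t, g -> k, v -> f, z -> s / _ #: no change
3. o -> e, u -> i / F C0 _: fires at position(s) 5, 12: retvikneerse
surface: retvikneerse


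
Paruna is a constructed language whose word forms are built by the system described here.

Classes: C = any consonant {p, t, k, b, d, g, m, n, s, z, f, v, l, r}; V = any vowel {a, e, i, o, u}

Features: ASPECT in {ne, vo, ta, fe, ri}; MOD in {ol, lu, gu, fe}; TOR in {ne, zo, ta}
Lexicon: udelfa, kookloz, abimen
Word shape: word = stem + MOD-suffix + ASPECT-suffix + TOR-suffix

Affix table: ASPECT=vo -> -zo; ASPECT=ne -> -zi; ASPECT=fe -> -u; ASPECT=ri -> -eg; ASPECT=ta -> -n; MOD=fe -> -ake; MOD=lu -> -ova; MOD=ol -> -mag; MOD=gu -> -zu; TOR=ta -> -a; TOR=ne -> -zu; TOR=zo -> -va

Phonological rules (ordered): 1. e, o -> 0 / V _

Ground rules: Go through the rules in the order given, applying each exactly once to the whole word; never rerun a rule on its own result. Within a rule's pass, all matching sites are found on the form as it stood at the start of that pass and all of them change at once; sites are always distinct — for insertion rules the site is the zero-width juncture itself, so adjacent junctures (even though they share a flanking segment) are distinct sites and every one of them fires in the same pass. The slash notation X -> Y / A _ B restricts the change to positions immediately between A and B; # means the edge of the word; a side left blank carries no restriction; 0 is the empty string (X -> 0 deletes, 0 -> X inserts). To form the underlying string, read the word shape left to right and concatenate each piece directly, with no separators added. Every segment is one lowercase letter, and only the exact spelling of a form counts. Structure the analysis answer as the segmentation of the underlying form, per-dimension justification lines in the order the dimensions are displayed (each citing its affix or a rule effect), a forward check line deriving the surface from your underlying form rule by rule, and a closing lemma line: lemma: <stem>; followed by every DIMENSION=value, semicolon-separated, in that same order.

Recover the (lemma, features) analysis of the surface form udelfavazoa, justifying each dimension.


underlying: udelfa-ova-zo-a
ASPECT=vo - signalled by the affix -zo
MOD=lu - signalled by the affix -ova
TOR=ta - signalled by the affix -a
check: udelfaovazoa -> udelfavazoa
lemma: udelfa; ASPECT=vo; MOD=lu; TOR=ta


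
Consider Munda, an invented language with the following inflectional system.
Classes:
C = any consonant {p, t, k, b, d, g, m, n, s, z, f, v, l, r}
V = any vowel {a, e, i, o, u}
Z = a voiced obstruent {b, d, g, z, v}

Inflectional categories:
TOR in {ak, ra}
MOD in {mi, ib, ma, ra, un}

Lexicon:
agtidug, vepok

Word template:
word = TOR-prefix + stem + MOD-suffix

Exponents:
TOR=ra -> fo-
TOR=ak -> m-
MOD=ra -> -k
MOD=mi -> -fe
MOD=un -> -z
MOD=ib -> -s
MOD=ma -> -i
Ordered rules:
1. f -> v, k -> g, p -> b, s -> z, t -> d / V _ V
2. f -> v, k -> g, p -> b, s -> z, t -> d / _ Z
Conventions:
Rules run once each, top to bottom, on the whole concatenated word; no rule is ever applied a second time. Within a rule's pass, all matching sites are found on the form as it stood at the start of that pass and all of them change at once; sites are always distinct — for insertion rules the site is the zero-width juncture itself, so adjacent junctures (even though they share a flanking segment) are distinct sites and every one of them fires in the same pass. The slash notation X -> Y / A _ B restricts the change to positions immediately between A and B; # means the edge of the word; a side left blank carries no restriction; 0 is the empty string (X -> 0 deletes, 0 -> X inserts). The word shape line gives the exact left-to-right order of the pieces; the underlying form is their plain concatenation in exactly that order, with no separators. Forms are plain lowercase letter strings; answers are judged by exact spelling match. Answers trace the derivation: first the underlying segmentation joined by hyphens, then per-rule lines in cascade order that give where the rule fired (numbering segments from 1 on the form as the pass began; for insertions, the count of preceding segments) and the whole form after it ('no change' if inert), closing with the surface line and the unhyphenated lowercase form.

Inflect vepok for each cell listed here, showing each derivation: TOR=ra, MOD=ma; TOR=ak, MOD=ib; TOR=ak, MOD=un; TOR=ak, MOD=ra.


cell TOR=ra, MOD=ma:
underlying: fo-vepok-i
1. f -> v, k -> g, p -> b, s -> z, t -> d / V _ V: fires at position(s) 5, 7: fovebogi
2. f -> v, k -> g, p -> b, s -> z, t -> d / _ Z: no change
surface: fovebogi

cell TOR=ak, MOD=ib:
underlying: m-vepok-s
1. f -> v, k -> g, p -> b, s -> z, t -> d / V _ V: fires at position(s) 4: mveboks
2. f -> v, k -> g, p -> b, s -> z, t -> d / _ Z: no change
surface: mveboks

cell TOR=ak, MOD=un:
underlying: m-vepok-z
1. f -> v, k -> g, p -> b, s -> z, t -> d / V _ V: fires at position(s) 4: mvebokz
2. f -> v, k -> g, p -> b, s -> z, t -> d / _ Z: fires at position(s) 6: mvebogz
surface: mvebogz

cell TOR=ak, MOD=ra:
underlying: m-vepok-k
1. f -> v, k -> g, p -> b, s -> z, t -> d / V _ V: fires at position(s) 4: mvebokk
2. f -> v, k -> g, p -> b, s -> z, t -> d / _ Z: no change
surface: mvebokk
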